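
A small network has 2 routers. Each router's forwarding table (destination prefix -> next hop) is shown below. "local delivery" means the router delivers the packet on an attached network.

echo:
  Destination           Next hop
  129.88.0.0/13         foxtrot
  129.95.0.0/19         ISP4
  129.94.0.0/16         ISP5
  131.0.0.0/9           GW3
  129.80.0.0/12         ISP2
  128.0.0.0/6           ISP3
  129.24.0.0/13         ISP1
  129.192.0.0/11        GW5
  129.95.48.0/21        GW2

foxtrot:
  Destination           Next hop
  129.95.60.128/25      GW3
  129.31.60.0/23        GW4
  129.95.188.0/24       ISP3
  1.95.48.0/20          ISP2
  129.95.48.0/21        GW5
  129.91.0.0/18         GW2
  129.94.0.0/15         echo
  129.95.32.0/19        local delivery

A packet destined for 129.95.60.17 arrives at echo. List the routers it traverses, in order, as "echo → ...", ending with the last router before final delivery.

echo → foxtrot

At echo: longest match for 129.95.60.17 is 129.88.0.0/13 -> foxtrot
At foxtrot: longest match for 129.95.60.17 is 129.95.32.0/19 -> local delivery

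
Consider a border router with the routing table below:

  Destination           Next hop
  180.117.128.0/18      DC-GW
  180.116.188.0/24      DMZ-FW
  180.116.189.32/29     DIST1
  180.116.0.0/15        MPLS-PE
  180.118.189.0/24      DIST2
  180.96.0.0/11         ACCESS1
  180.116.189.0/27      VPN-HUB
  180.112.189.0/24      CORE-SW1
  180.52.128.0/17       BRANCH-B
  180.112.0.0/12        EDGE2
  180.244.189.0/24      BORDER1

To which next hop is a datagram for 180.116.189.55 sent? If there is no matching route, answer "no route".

Routes whose prefix contains 180.116.189.55:
  180.96.0.0/11 (180.96.0.0 - 180.127.255.255) -> ACCESS1
  180.112.0.0/12 (180.112.0.0 - 180.127.255.255) -> EDGE2
  180.116.0.0/15 (180.116.0.0 - 180.117.255.255) -> MPLS-PE
More-specific entries that do NOT match:
  180.116.189.32/29 (180.116.189.32 - 180.116.189.39) does not contain 180.116.189.55
  180.116.189.0/27 (180.116.189.0 - 180.116.189.31) does not contain 180.116.189.55
  180.116.188.0/24 (180.116.188.0 - 180.116.188.255) does not contain 180.116.189.55
  180.118.189.0/24 (180.118.189.0 - 180.118.189.255) does not contain 180.116.189.55
  180.112.189.0/24 (180.112.189.0 - 180.112.189.255) does not contain 180.116.189.55
  180.244.189.0/24 (180.244.189.0 - 180.244.189.255) does not contain 180.116.189.55
  180.117.128.0/18 (180.117.128.0 - 180.117.191.255) does not contain 180.116.189.55
  180.52.128.0/17 (180.52.128.0 - 180.52.255.255) does not contain 180.116.189.55
Longest matching prefix is /15 -> next hop MPLS-PE.

MPLS-PE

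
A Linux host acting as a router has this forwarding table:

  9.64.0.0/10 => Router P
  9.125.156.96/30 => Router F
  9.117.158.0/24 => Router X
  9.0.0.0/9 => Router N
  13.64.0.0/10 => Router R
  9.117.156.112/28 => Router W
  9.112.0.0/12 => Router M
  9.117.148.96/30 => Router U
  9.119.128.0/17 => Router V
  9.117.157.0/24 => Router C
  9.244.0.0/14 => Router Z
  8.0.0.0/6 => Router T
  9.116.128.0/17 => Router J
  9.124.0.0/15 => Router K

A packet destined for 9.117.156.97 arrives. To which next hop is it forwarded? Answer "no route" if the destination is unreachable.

Routes whose prefix contains 9.117.156.97:
  8.0.0.0/6 (8.0.0.0 - 11.255.255.255) -> Router T
  9.0.0.0/9 (9.0.0.0 - 9.127.255.255) -> Router N
  9.64.0.0/10 (9.64.0.0 - 9.127.255.255) -> Router P
  9.112.0.0/12 (9.112.0.0 - 9.127.255.255) -> Router M
More-specific entries that do NOT match:
  9.125.156.96/30 (9.125.156.96 - 9.125.156.99) does not contain 9.117.156.97
  9.117.148.96/30 (9.117.148.96 - 9.117.148.99) does not contain 9.117.156.97
  9.117.156.112/28 (9.117.156.112 - 9.117.156.127) does not contain 9.117.156.97
  9.117.158.0/24 (9.117.158.0 - 9.117.158.255) does not contain 9.117.156.97
  9.117.157.0/24 (9.117.157.0 - 9.117.157.255) does not contain 9.117.156.97
  9.119.128.0/17 (9.119.128.0 - 9.119.255.255) does not contain 9.117.156.97
  9.116.128.0/17 (9.116.128.0 - 9.116.255.255) does not contain 9.117.156.97
  9.124.0.0/15 (9.124.0.0 - 9.125.255.255) does not contain 9.117.156.97
  9.244.0.0/14 (9.244.0.0 - 9.247.255.255) does not contain 9.117.156.97
Longest matching prefix is /12 -> next hop Router M.

Router M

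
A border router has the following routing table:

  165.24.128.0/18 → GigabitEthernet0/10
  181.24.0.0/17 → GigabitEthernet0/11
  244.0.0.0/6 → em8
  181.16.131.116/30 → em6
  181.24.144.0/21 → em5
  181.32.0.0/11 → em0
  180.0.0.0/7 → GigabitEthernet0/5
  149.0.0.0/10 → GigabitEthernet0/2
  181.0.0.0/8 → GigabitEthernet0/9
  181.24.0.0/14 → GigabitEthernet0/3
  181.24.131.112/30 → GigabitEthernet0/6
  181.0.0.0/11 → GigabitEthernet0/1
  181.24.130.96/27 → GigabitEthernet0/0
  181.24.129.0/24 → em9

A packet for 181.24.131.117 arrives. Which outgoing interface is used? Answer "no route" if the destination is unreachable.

Routes whose prefix contains 181.24.131.117:
  180.0.0.0/7 (180.0.0.0 - 181.255.255.255) -> GigabitEthernet0/5
  181.0.0.0/8 (181.0.0.0 - 181.255.255.255) -> GigabitEthernet0/9
  181.0.0.0/11 (181.0.0.0 - 181.31.255.255) -> GigabitEthernet0/1
  181.24.0.0/14 (181.24.0.0 - 181.27.255.255) -> GigabitEthernet0/3
More-specific entries that do NOT match:
  181.16.131.116/30 (181.16.131.116 - 181.16.131.119) does not contain 181.24.131.117
  181.24.131.112/30 (181.24.131.112 - 181.24.131.115) does not contain 181.24.131.117
  181.24.130.96/27 (181.24.130.96 - 181.24.130.127) does not contain 181.24.131.117
  181.24.129.0/24 (181.24.129.0 - 181.24.129.255) does not contain 181.24.131.117
  181.24.144.0/21 (181.24.144.0 - 181.24.151.255) does not contain 181.24.131.117
  165.24.128.0/18 (165.24.128.0 - 165.24.191.255) does not contain 181.24.131.117
  181.24.0.0/17 (181.24.0.0 - 181.24.127.255) does not contain 181.24.131.117
Longest matching prefix is /14 -> interface GigabitEthernet0/3.

GigabitEthernet0/3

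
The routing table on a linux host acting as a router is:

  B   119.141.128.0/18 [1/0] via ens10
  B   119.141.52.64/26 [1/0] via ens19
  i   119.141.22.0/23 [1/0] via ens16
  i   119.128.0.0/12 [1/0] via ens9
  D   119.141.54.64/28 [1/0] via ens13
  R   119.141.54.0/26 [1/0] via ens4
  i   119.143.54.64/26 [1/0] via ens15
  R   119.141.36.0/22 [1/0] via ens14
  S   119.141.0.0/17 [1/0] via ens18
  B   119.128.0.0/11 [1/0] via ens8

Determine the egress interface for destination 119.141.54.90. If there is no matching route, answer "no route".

Routes whose prefix contains 119.141.54.90:
  119.128.0.0/11 (119.128.0.0 - 119.159.255.255) -> ens8
  119.128.0.0/12 (119.128.0.0 - 119.143.255.255) -> ens9
  119.141.0.0/17 (119.141.0.0 - 119.141.127.255) -> ens18
More-specific entries that do NOT match:
  119.141.54.64/28 (119.141.54.64 - 119.141.54.79) does not contain 119.141.54.90
  119.141.52.64/26 (119.141.52.64 - 119.141.52.127) does not contain 119.141.54.90
  119.141.54.0/26 (119.141.54.0 - 119.141.54.63) does not contain 119.141.54.90
  119.143.54.64/26 (119.143.54.64 - 119.143.54.127) does not contain 119.141.54.90
  119.141.22.0/23 (119.141.22.0 - 119.141.23.255) does not contain 119.141.54.90
  119.141.36.0/22 (119.141.36.0 - 119.141.39.255) does not contain 119.141.54.90
  119.141.128.0/18 (119.141.128.0 - 119.141.191.255) does not contain 119.141.54.90
Longest matching prefix is /17 -> interface ens18.

ens18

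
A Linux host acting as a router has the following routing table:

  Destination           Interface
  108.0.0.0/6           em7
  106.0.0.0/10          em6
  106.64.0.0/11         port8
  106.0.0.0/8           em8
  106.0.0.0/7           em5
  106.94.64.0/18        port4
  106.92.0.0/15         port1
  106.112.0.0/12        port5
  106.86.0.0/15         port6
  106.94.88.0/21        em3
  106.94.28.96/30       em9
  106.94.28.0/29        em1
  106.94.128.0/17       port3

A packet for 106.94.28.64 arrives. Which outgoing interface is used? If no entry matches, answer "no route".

Routes whose prefix contains 106.94.28.64:
  106.0.0.0/7 (106.0.0.0 - 107.255.255.255) -> em5
  106.0.0.0/8 (106.0.0.0 - 106.255.255.255) -> em8
  106.64.0.0/11 (106.64.0.0 - 106.95.255.255) -> port8
More-specific entries that do NOT match:
  106.94.28.96/30 (106.94.28.96 - 106.94.28.99) does not contain 106.94.28.64
  106.94.28.0/29 (106.94.28.0 - 106.94.28.7) does not contain 106.94.28.64
  106.94.88.0/21 (106.94.88.0 - 106.94.95.255) does not contain 106.94.28.64
  106.94.64.0/18 (106.94.64.0 - 106.94.127.255) does not contain 106.94.28.64
  106.94.128.0/17 (106.94.128.0 - 106.94.255.255) does not contain 106.94.28.64
  106.92.0.0/15 (106.92.0.0 - 106.93.255.255) does not contain 106.94.28.64
  106.86.0.0/15 (106.86.0.0 - 106.87.255.255) does not contain 106.94.28.64
  106.112.0.0/12 (106.112.0.0 - 106.127.255.255) does not contain 106.94.28.64
Longest matching prefix is /11 -> interface port8.

port8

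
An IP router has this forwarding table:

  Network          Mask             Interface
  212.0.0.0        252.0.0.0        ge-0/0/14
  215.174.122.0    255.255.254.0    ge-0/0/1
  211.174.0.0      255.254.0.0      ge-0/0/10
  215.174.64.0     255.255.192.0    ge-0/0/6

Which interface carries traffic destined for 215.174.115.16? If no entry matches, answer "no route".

ge-0/0/6

Routes whose prefix contains 215.174.115.16:
  212.0.0.0/6 (212.0.0.0 - 215.255.255.255) -> ge-0/0/14
  215.174.64.0/18 (215.174.64.0 - 215.174.127.255) -> ge-0/0/6
More-specific entries that do NOT match:
  215.174.122.0/23 (215.174.122.0 - 215.174.123.255) does not contain 215.174.115.16
Longest matching prefix is /18 -> interface ge-0/0/6.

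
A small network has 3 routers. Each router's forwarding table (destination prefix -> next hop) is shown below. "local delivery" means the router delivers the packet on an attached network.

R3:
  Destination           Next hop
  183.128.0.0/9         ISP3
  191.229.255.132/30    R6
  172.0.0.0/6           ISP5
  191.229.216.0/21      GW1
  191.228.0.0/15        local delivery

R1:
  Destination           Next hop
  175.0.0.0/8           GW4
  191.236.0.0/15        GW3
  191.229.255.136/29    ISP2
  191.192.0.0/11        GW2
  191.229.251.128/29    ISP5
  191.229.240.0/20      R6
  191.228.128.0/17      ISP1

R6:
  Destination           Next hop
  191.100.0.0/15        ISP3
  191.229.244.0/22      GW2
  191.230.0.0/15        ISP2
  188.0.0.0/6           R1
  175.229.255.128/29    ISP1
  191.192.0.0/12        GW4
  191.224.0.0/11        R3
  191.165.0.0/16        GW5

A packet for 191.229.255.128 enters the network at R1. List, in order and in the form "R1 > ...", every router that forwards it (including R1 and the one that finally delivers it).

At R1: longest match for 191.229.255.128 is 191.229.240.0/20 -> R6
At R6: longest match for 191.229.255.128 is 191.224.0.0/11 -> R3
At R3: longest match for 191.229.255.128 is 191.228.0.0/15 -> local delivery

R1 > R6 > R3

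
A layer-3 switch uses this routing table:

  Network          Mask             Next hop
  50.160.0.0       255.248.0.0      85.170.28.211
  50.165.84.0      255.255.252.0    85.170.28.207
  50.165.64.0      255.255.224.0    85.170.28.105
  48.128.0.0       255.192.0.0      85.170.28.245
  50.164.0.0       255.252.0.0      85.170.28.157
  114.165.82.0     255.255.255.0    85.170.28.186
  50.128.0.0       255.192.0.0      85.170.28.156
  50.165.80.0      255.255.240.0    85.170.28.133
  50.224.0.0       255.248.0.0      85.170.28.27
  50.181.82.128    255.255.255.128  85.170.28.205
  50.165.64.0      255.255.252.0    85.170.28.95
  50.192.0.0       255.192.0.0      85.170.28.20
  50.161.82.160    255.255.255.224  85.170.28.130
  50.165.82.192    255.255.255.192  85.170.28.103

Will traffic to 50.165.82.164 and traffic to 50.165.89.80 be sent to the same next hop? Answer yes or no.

yes

50.165.82.164: longest match 50.165.80.0/20 -> 85.170.28.133
50.165.89.80: longest match 50.165.80.0/20 -> 85.170.28.133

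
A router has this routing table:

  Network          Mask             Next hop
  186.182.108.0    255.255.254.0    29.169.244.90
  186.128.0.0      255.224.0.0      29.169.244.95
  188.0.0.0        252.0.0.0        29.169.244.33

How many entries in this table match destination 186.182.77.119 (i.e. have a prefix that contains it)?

No listed prefix contains 186.182.77.119.
Total matching entries: 0.

0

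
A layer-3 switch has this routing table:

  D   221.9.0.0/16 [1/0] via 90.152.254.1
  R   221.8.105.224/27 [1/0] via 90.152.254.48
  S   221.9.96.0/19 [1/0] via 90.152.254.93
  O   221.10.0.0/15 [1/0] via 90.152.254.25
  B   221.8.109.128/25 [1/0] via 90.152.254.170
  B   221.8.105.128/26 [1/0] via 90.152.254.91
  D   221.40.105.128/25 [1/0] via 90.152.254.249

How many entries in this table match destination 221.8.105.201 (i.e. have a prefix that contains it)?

No listed prefix contains 221.8.105.201.
Total matching entries: 0.

0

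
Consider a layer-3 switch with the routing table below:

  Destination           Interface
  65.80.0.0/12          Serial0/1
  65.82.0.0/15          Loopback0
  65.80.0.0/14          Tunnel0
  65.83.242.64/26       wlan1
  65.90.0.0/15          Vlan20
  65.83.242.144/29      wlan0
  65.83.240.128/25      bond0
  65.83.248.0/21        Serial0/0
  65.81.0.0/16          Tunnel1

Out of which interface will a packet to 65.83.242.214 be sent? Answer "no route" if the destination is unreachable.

Loopback0

Routes whose prefix contains 65.83.242.214:
  65.80.0.0/12 (65.80.0.0 - 65.95.255.255) -> Serial0/1
  65.80.0.0/14 (65.80.0.0 - 65.83.255.255) -> Tunnel0
  65.82.0.0/15 (65.82.0.0 - 65.83.255.255) -> Loopback0
More-specific entries that do NOT match:
  65.83.242.144/29 (65.83.242.144 - 65.83.242.151) does not contain 65.83.242.214
  65.83.242.64/26 (65.83.242.64 - 65.83.242.127) does not contain 65.83.242.214
  65.83.240.128/25 (65.83.240.128 - 65.83.240.255) does not contain 65.83.242.214
  65.83.248.0/21 (65.83.248.0 - 65.83.255.255) does not contain 65.83.242.214
  65.81.0.0/16 (65.81.0.0 - 65.81.255.255) does not contain 65.83.242.214
Longest matching prefix is /15 -> interface Loopback0.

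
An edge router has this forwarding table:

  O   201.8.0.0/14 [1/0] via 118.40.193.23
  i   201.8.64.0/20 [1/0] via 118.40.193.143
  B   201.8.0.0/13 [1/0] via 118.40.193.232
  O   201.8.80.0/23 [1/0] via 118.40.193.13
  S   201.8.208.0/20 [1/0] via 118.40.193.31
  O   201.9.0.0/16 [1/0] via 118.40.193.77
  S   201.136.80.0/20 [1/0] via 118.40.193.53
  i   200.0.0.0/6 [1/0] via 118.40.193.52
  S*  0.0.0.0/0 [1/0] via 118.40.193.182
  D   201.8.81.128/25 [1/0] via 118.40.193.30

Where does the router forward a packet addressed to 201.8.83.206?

118.40.193.23

Routes whose prefix contains 201.8.83.206:
  0.0.0.0/0 (default, matches everything) -> 118.40.193.182
  200.0.0.0/6 (200.0.0.0 - 203.255.255.255) -> 118.40.193.52
  201.8.0.0/13 (201.8.0.0 - 201.15.255.255) -> 118.40.193.232
  201.8.0.0/14 (201.8.0.0 - 201.11.255.255) -> 118.40.193.23
More-specific entries that do NOT match:
  201.8.81.128/25 (201.8.81.128 - 201.8.81.255) does not contain 201.8.83.206
  201.8.80.0/23 (201.8.80.0 - 201.8.81.255) does not contain 201.8.83.206
  201.8.64.0/20 (201.8.64.0 - 201.8.79.255) does not contain 201.8.83.206
  201.8.208.0/20 (201.8.208.0 - 201.8.223.255) does not contain 201.8.83.206
  201.136.80.0/20 (201.136.80.0 - 201.136.95.255) does not contain 201.8.83.206
  201.9.0.0/16 (201.9.0.0 - 201.9.255.255) does not contain 201.8.83.206
Longest matching prefix is /14 -> next hop 118.40.193.23.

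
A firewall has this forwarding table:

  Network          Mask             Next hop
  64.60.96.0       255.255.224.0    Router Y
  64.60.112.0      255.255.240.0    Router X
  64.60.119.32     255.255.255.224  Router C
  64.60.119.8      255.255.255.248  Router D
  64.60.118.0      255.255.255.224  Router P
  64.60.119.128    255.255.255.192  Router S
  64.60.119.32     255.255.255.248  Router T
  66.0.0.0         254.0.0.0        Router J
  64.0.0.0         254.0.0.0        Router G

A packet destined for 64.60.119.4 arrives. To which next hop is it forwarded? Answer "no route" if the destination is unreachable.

Routes whose prefix contains 64.60.119.4:
  64.0.0.0/7 (64.0.0.0 - 65.255.255.255) -> Router G
  64.60.96.0/19 (64.60.96.0 - 64.60.127.255) -> Router Y
  64.60.112.0/20 (64.60.112.0 - 64.60.127.255) -> Router X
More-specific entries that do NOT match:
  64.60.119.8/29 (64.60.119.8 - 64.60.119.15) does not contain 64.60.119.4
  64.60.119.32/29 (64.60.119.32 - 64.60.119.39) does not contain 64.60.119.4
  64.60.119.32/27 (64.60.119.32 - 64.60.119.63) does not contain 64.60.119.4
  64.60.118.0/27 (64.60.118.0 - 64.60.118.31) does not contain 64.60.119.4
  64.60.119.128/26 (64.60.119.128 - 64.60.119.191) does not contain 64.60.119.4
Longest matching prefix is /20 -> next hop Router X.

Router X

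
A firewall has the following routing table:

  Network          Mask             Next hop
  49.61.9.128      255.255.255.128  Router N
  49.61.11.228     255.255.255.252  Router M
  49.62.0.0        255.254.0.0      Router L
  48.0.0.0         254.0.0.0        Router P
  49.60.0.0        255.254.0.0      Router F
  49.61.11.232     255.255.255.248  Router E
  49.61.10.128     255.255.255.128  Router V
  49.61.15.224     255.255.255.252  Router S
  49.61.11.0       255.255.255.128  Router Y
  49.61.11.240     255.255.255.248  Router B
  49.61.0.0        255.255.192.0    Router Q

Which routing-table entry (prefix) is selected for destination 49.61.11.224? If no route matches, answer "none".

Entries matching 49.61.11.224:
  48.0.0.0/7 (48.0.0.0 - 49.255.255.255)
  49.60.0.0/15 (49.60.0.0 - 49.61.255.255)
  49.61.0.0/18 (49.61.0.0 - 49.61.63.255)
Most specific is 49.61.0.0/18.

49.61.0.0/18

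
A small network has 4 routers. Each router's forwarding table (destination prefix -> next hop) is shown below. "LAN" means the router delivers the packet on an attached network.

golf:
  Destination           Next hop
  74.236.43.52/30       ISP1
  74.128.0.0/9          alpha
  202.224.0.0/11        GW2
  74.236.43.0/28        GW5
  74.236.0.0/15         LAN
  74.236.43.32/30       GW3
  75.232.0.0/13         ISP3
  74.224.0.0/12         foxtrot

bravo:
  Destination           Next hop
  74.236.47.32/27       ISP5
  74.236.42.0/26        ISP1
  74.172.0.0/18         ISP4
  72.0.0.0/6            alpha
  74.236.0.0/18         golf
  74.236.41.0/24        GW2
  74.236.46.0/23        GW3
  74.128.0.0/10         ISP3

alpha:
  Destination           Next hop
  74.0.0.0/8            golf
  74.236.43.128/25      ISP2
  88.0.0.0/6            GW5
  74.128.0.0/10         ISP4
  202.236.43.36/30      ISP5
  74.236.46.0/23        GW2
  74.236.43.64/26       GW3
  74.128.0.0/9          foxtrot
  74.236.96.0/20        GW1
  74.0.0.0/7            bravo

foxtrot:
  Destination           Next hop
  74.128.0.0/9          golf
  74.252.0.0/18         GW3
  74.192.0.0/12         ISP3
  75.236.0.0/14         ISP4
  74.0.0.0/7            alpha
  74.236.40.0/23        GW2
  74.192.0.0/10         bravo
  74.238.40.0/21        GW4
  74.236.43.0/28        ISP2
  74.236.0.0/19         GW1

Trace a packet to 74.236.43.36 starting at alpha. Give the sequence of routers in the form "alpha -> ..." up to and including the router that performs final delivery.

alpha -> foxtrot -> bravo -> golf

At alpha: longest match for 74.236.43.36 is 74.128.0.0/9 -> foxtrot
At foxtrot: longest match for 74.236.43.36 is 74.192.0.0/10 -> bravo
At bravo: longest match for 74.236.43.36 is 74.236.0.0/18 -> golf
At golf: longest match for 74.236.43.36 is 74.236.0.0/15 -> LAN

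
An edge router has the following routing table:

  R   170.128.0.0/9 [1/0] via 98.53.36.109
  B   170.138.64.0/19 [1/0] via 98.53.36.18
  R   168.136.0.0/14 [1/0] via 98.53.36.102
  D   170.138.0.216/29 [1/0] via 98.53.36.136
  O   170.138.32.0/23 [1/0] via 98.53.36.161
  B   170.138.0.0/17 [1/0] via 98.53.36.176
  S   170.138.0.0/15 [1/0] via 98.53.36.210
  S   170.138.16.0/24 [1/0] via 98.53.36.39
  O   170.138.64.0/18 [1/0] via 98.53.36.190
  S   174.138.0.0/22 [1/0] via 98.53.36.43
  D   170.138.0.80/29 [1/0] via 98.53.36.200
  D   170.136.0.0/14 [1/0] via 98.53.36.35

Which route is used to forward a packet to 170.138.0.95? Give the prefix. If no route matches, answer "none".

170.138.0.0/17

Entries matching 170.138.0.95:
  170.128.0.0/9 (170.128.0.0 - 170.255.255.255)
  170.136.0.0/14 (170.136.0.0 - 170.139.255.255)
  170.138.0.0/15 (170.138.0.0 - 170.139.255.255)
  170.138.0.0/17 (170.138.0.0 - 170.138.127.255)
Most specific is 170.138.0.0/17.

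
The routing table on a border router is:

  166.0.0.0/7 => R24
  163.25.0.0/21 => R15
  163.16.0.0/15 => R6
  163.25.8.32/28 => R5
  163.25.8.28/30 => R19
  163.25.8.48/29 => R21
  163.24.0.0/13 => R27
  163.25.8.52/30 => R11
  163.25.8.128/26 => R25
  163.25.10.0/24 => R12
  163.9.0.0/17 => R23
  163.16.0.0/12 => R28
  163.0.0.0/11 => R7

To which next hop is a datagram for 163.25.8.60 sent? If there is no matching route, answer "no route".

R27

Routes whose prefix contains 163.25.8.60:
  163.0.0.0/11 (163.0.0.0 - 163.31.255.255) -> R7
  163.16.0.0/12 (163.16.0.0 - 163.31.255.255) -> R28
  163.24.0.0/13 (163.24.0.0 - 163.31.255.255) -> R27
More-specific entries that do NOT match:
  163.25.8.28/30 (163.25.8.28 - 163.25.8.31) does not contain 163.25.8.60
  163.25.8.52/30 (163.25.8.52 - 163.25.8.55) does not contain 163.25.8.60
  163.25.8.48/29 (163.25.8.48 - 163.25.8.55) does not contain 163.25.8.60
  163.25.8.32/28 (163.25.8.32 - 163.25.8.47) does not contain 163.25.8.60
  163.25.8.128/26 (163.25.8.128 - 163.25.8.191) does not contain 163.25.8.60
  163.25.10.0/24 (163.25.10.0 - 163.25.10.255) does not contain 163.25.8.60
  163.25.0.0/21 (163.25.0.0 - 163.25.7.255) does not contain 163.25.8.60
  163.9.0.0/17 (163.9.0.0 - 163.9.127.255) does not contain 163.25.8.60
  163.16.0.0/15 (163.16.0.0 - 163.17.255.255) does not contain 163.25.8.60
Longest matching prefix is /13 -> next hop R27.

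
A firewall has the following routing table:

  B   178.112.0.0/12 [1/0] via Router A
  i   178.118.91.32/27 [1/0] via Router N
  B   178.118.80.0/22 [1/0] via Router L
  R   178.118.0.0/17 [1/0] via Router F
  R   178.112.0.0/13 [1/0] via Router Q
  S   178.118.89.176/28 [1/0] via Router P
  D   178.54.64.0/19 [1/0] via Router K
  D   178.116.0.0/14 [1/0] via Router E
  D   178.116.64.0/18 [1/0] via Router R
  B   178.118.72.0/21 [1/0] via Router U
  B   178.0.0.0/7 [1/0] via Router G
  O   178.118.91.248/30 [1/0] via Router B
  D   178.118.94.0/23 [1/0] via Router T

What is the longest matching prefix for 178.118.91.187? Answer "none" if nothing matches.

178.118.0.0/17

Entries matching 178.118.91.187:
  178.0.0.0/7 (178.0.0.0 - 179.255.255.255)
  178.112.0.0/12 (178.112.0.0 - 178.127.255.255)
  178.112.0.0/13 (178.112.0.0 - 178.119.255.255)
  178.116.0.0/14 (178.116.0.0 - 178.119.255.255)
  178.118.0.0/17 (178.118.0.0 - 178.118.127.255)
Most specific is 178.118.0.0/17.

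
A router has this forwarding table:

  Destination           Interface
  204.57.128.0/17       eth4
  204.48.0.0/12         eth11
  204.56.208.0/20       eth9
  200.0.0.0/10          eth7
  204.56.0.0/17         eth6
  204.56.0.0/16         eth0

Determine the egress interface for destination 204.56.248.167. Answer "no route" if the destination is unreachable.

eth0

Routes whose prefix contains 204.56.248.167:
  204.48.0.0/12 (204.48.0.0 - 204.63.255.255) -> eth11
  204.56.0.0/16 (204.56.0.0 - 204.56.255.255) -> eth0
More-specific entries that do NOT match:
  204.56.208.0/20 (204.56.208.0 - 204.56.223.255) does not contain 204.56.248.167
  204.57.128.0/17 (204.57.128.0 - 204.57.255.255) does not contain 204.56.248.167
  204.56.0.0/17 (204.56.0.0 - 204.56.127.255) does not contain 204.56.248.167
Longest matching prefix is /16 -> interface eth0.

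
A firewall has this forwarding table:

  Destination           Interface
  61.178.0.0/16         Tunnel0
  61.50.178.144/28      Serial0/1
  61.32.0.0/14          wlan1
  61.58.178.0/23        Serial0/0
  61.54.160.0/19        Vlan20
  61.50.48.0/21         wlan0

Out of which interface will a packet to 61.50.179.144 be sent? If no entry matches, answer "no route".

No entry's prefix contains 61.50.179.144; there is no default route.

no route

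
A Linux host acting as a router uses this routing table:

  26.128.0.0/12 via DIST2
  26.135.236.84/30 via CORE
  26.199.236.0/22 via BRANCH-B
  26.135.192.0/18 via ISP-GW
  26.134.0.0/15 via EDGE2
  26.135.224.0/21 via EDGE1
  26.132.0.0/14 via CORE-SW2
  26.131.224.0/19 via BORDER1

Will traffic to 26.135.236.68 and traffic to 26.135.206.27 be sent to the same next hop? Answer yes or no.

yes

26.135.236.68: longest match 26.135.192.0/18 -> ISP-GW
26.135.206.27: longest match 26.135.192.0/18 -> ISP-GW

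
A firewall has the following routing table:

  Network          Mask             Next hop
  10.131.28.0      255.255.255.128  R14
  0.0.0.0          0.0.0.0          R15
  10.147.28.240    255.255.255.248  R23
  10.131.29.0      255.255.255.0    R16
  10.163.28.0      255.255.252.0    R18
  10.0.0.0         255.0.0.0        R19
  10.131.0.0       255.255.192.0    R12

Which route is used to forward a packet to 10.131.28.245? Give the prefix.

Entries matching 10.131.28.245:
  0.0.0.0/0 (default, matches everything)
  10.0.0.0/8 (10.0.0.0 - 10.255.255.255)
  10.131.0.0/18 (10.131.0.0 - 10.131.63.255)
Most specific is 10.131.0.0/18.

10.131.0.0/18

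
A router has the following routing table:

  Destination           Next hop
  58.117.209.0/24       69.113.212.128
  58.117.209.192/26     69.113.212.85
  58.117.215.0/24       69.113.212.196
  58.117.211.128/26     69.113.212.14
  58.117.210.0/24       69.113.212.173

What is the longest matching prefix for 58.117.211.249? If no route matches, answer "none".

58.117.211.249 is outside every listed prefix and there is no default route.

none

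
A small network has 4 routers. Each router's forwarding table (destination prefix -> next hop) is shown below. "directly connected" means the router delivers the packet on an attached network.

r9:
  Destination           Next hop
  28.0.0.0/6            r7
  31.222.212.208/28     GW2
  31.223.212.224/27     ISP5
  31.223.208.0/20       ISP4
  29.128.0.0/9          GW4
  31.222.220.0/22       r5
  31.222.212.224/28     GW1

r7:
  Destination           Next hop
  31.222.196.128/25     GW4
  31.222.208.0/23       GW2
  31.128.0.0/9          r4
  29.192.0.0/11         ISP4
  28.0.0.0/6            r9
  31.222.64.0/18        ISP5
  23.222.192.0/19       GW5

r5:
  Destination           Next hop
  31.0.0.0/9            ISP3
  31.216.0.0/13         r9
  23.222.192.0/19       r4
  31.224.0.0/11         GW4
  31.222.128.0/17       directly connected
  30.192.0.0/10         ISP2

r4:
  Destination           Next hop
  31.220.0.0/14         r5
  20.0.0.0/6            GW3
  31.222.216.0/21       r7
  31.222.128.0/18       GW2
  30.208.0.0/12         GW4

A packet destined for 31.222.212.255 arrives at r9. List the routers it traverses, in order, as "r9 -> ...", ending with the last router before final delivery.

r9 -> r7 -> r4 -> r5

At r9: longest match for 31.222.212.255 is 28.0.0.0/6 -> r7
At r7: longest match for 31.222.212.255 is 31.128.0.0/9 -> r4
At r4: longest match for 31.222.212.255 is 31.220.0.0/14 -> r5
At r5: longest match for 31.222.212.255 is 31.222.128.0/17 -> directly connected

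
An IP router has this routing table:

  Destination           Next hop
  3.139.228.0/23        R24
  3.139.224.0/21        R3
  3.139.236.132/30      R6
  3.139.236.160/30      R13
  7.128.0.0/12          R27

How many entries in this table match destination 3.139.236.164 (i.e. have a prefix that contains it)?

0

No listed prefix contains 3.139.236.164.
Total matching entries: 0.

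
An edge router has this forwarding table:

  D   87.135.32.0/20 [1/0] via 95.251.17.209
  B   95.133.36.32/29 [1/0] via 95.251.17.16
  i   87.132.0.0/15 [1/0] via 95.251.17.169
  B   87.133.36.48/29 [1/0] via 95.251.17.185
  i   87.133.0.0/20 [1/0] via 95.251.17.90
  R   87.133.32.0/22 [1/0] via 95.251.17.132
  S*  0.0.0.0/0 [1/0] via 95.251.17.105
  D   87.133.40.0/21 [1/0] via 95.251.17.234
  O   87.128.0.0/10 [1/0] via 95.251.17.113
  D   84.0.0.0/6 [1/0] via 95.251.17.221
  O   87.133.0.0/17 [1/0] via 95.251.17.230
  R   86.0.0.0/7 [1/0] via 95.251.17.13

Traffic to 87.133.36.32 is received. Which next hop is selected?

Routes whose prefix contains 87.133.36.32:
  0.0.0.0/0 (default, matches everything) -> 95.251.17.105
  84.0.0.0/6 (84.0.0.0 - 87.255.255.255) -> 95.251.17.221
  86.0.0.0/7 (86.0.0.0 - 87.255.255.255) -> 95.251.17.13
  87.128.0.0/10 (87.128.0.0 - 87.191.255.255) -> 95.251.17.113
  87.132.0.0/15 (87.132.0.0 - 87.133.255.255) -> 95.251.17.169
  87.133.0.0/17 (87.133.0.0 - 87.133.127.255) -> 95.251.17.230
More-specific entries that do NOT match:
  95.133.36.32/29 (95.133.36.32 - 95.133.36.39) does not contain 87.133.36.32
  87.133.36.48/29 (87.133.36.48 - 87.133.36.55) does not contain 87.133.36.32
  87.133.32.0/22 (87.133.32.0 - 87.133.35.255) does not contain 87.133.36.32
  87.133.40.0/21 (87.133.40.0 - 87.133.47.255) does not contain 87.133.36.32
  87.135.32.0/20 (87.135.32.0 - 87.135.47.255) does not contain 87.133.36.32
  87.133.0.0/20 (87.133.0.0 - 87.133.15.255) does not contain 87.133.36.32
Longest matching prefix is /17 -> next hop 95.251.17.230.

95.251.17.230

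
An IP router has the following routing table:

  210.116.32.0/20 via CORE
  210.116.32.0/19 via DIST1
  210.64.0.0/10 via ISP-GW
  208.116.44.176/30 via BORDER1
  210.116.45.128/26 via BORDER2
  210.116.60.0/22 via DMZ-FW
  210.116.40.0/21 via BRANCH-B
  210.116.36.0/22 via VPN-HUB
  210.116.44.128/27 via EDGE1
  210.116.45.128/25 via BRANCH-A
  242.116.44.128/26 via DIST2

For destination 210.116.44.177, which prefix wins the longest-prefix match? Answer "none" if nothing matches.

Entries matching 210.116.44.177:
  210.64.0.0/10 (210.64.0.0 - 210.127.255.255)
  210.116.32.0/19 (210.116.32.0 - 210.116.63.255)
  210.116.32.0/20 (210.116.32.0 - 210.116.47.255)
  210.116.40.0/21 (210.116.40.0 - 210.116.47.255)
Most specific is 210.116.40.0/21.

210.116.40.0/21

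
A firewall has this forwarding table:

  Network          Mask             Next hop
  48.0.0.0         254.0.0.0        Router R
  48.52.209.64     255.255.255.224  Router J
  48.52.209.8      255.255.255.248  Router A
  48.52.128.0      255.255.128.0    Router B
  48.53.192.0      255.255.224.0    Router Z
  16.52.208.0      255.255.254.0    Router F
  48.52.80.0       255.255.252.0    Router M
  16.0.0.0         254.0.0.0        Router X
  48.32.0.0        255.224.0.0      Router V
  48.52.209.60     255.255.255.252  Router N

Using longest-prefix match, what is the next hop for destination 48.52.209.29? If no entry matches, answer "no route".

Router B

Routes whose prefix contains 48.52.209.29:
  48.0.0.0/7 (48.0.0.0 - 49.255.255.255) -> Router R
  48.32.0.0/11 (48.32.0.0 - 48.63.255.255) -> Router V
  48.52.128.0/17 (48.52.128.0 - 48.52.255.255) -> Router B
More-specific entries that do NOT match:
  48.52.209.60/30 (48.52.209.60 - 48.52.209.63) does not contain 48.52.209.29
  48.52.209.8/29 (48.52.209.8 - 48.52.209.15) does not contain 48.52.209.29
  48.52.209.64/27 (48.52.209.64 - 48.52.209.95) does not contain 48.52.209.29
  16.52.208.0/23 (16.52.208.0 - 16.52.209.255) does not contain 48.52.209.29
  48.52.80.0/22 (48.52.80.0 - 48.52.83.255) does not contain 48.52.209.29
  48.53.192.0/19 (48.53.192.0 - 48.53.223.255) does not contain 48.52.209.29
Longest matching prefix is /17 -> next hop Router B.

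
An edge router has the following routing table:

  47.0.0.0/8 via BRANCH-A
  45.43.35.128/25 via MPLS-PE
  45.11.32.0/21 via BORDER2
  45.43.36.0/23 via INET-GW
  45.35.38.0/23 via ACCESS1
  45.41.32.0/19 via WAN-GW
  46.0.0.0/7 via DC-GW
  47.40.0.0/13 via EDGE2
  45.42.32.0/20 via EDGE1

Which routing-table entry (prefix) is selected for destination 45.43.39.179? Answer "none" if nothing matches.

none

45.43.39.179 is outside every listed prefix and there is no default route.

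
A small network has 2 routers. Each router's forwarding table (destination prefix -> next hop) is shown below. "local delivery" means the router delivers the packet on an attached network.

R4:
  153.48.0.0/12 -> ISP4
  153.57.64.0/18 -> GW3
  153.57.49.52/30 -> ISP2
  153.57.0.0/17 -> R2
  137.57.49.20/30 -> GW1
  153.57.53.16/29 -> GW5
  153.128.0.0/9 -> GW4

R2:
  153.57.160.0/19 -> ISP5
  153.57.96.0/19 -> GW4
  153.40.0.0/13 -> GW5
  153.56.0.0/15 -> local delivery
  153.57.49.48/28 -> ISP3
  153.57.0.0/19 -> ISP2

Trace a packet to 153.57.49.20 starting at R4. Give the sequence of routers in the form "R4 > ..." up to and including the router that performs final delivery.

R4 > R2

At R4: longest match for 153.57.49.20 is 153.57.0.0/17 -> R2
At R2: longest match for 153.57.49.20 is 153.56.0.0/15 -> local delivery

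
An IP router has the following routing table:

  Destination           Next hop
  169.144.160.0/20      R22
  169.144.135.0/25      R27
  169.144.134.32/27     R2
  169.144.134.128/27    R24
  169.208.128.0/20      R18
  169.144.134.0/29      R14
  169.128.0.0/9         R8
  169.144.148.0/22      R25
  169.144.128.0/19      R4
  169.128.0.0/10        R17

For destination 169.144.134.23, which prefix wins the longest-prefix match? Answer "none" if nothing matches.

169.144.128.0/19

Entries matching 169.144.134.23:
  169.128.0.0/9 (169.128.0.0 - 169.255.255.255)
  169.128.0.0/10 (169.128.0.0 - 169.191.255.255)
  169.144.128.0/19 (169.144.128.0 - 169.144.159.255)
Most specific is 169.144.128.0/19.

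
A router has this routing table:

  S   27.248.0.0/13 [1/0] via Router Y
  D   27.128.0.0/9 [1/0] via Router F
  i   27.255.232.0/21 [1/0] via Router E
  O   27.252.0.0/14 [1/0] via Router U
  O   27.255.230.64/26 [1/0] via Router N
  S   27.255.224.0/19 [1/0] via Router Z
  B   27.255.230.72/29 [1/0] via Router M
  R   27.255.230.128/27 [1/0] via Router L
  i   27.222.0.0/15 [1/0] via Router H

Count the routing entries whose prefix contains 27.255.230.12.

4

Prefixes containing 27.255.230.12:
  27.128.0.0/9 (27.128.0.0 - 27.255.255.255)
  27.248.0.0/13 (27.248.0.0 - 27.255.255.255)
  27.252.0.0/14 (27.252.0.0 - 27.255.255.255)
  27.255.224.0/19 (27.255.224.0 - 27.255.255.255)
Total matching entries: 4.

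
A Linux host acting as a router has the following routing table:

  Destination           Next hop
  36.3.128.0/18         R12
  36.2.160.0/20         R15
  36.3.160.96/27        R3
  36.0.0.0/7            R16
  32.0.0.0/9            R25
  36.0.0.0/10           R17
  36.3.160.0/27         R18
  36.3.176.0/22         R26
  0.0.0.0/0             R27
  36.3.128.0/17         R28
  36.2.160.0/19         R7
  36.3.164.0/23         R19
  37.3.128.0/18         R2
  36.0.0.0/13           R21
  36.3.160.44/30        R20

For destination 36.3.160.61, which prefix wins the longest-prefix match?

36.3.128.0/18

Entries matching 36.3.160.61:
  0.0.0.0/0 (default, matches everything)
  36.0.0.0/7 (36.0.0.0 - 37.255.255.255)
  36.0.0.0/10 (36.0.0.0 - 36.63.255.255)
  36.0.0.0/13 (36.0.0.0 - 36.7.255.255)
  36.3.128.0/17 (36.3.128.0 - 36.3.255.255)
  36.3.128.0/18 (36.3.128.0 - 36.3.191.255)
Most specific is 36.3.128.0/18.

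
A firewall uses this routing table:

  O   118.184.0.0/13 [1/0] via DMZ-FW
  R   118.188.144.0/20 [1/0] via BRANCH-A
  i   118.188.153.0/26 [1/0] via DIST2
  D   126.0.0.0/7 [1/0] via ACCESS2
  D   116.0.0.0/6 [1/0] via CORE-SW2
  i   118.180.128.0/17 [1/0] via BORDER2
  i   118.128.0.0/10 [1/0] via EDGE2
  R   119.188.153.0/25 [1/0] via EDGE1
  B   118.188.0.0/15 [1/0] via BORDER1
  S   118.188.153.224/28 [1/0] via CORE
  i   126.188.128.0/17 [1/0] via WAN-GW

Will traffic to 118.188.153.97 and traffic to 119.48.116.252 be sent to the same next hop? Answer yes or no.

no

118.188.153.97: longest match 118.188.144.0/20 -> BRANCH-A
119.48.116.252: longest match 116.0.0.0/6 -> CORE-SW2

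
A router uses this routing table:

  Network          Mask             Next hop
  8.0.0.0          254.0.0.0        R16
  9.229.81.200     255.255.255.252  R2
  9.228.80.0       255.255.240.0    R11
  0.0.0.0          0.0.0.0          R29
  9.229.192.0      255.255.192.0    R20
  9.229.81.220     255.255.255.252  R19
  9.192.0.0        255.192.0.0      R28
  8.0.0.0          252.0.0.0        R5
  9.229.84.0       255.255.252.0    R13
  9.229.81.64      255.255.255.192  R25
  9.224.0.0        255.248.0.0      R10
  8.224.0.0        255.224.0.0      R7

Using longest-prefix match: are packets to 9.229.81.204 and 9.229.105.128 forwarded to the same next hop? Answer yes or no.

9.229.81.204: longest match 9.224.0.0/13 -> R10
9.229.105.128: longest match 9.224.0.0/13 -> R10

yes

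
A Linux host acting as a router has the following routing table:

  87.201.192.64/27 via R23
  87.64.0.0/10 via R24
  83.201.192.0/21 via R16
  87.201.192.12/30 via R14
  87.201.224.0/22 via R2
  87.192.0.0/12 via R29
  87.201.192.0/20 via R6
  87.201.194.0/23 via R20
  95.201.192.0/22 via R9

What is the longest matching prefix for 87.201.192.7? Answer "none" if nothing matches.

Entries matching 87.201.192.7:
  87.192.0.0/12 (87.192.0.0 - 87.207.255.255)
  87.201.192.0/20 (87.201.192.0 - 87.201.207.255)
Most specific is 87.201.192.0/20.

87.201.192.0/20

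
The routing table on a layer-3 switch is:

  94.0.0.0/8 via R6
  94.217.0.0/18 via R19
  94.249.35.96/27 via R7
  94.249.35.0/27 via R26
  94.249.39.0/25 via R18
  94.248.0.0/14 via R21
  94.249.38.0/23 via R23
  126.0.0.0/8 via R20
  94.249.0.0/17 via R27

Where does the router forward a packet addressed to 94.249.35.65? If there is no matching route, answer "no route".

R27

Routes whose prefix contains 94.249.35.65:
  94.0.0.0/8 (94.0.0.0 - 94.255.255.255) -> R6
  94.248.0.0/14 (94.248.0.0 - 94.251.255.255) -> R21
  94.249.0.0/17 (94.249.0.0 - 94.249.127.255) -> R27
More-specific entries that do NOT match:
  94.249.35.96/27 (94.249.35.96 - 94.249.35.127) does not contain 94.249.35.65
  94.249.35.0/27 (94.249.35.0 - 94.249.35.31) does not contain 94.249.35.65
  94.249.39.0/25 (94.249.39.0 - 94.249.39.127) does not contain 94.249.35.65
  94.249.38.0/23 (94.249.38.0 - 94.249.39.255) does not contain 94.249.35.65
  94.217.0.0/18 (94.217.0.0 - 94.217.63.255) does not contain 94.249.35.65
Longest matching prefix is /17 -> next hop R27.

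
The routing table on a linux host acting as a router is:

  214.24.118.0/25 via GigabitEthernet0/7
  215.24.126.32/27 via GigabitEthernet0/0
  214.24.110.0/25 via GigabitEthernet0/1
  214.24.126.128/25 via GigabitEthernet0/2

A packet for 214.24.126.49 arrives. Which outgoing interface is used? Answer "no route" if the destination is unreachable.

No entry's prefix contains 214.24.126.49; there is no default route.

no route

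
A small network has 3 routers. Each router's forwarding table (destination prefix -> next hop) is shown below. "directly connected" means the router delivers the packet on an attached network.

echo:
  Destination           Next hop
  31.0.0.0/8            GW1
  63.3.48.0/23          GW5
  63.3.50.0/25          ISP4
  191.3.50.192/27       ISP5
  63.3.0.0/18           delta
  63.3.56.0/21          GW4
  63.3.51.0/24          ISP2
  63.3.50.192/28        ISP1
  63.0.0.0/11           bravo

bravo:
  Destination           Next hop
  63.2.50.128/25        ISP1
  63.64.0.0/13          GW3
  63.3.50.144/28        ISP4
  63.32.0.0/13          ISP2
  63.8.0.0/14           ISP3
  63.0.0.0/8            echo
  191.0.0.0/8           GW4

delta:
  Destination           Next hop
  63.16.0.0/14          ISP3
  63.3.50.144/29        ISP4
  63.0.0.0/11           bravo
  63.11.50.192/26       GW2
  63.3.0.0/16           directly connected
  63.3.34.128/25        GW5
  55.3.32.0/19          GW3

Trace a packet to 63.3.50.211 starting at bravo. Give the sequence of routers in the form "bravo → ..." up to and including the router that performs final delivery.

At bravo: longest match for 63.3.50.211 is 63.0.0.0/8 -> echo
At echo: longest match for 63.3.50.211 is 63.3.0.0/18 -> delta
At delta: longest match for 63.3.50.211 is 63.3.0.0/16 -> directly connected

bravo → echo → delta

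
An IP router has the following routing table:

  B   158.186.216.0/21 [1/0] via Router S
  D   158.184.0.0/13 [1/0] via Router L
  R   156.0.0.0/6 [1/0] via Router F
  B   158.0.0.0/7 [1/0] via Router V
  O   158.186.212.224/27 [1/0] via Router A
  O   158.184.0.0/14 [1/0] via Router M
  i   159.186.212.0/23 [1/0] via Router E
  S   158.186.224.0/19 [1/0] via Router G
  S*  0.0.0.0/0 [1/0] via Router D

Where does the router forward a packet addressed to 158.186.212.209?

Routes whose prefix contains 158.186.212.209:
  0.0.0.0/0 (default, matches everything) -> Router D
  156.0.0.0/6 (156.0.0.0 - 159.255.255.255) -> Router F
  158.0.0.0/7 (158.0.0.0 - 159.255.255.255) -> Router V
  158.184.0.0/13 (158.184.0.0 - 158.191.255.255) -> Router L
  158.184.0.0/14 (158.184.0.0 - 158.187.255.255) -> Router M
More-specific entries that do NOT match:
  158.186.212.224/27 (158.186.212.224 - 158.186.212.255) does not contain 158.186.212.209
  159.186.212.0/23 (159.186.212.0 - 159.186.213.255) does not contain 158.186.212.209
  158.186.216.0/21 (158.186.216.0 - 158.186.223.255) does not contain 158.186.212.209
  158.186.224.0/19 (158.186.224.0 - 158.186.255.255) does not contain 158.186.212.209
Longest matching prefix is /14 -> next hop Router M.

Router M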